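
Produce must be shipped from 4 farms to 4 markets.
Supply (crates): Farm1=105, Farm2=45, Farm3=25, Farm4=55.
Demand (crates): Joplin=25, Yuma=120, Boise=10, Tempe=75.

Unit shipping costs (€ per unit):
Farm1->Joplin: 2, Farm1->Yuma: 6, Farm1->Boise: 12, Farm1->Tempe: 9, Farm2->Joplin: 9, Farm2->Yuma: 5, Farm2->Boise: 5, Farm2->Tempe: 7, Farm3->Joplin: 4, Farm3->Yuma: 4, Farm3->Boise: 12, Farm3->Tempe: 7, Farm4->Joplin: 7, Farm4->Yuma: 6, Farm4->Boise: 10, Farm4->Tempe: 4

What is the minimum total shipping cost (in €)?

Optimal allocation:
  Farm1–Joplin: 25 crates
  Farm1–Yuma: 80 crates
  Farm2–Yuma: 15 crates
  Farm2–Boise: 10 crates
  Farm2–Tempe: 20 crates
  Farm3–Yuma: 25 crates
  Farm4–Tempe: 55 crates
Total cost = €1115.

1115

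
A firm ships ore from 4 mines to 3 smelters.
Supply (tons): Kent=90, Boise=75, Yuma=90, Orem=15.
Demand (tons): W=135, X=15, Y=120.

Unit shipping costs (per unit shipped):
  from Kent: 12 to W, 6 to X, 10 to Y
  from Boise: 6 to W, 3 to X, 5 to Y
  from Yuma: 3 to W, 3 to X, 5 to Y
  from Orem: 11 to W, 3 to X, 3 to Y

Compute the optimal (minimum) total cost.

1575

Optimal allocation:
  Kent to X: 15 × 6 = 90
  Kent to Y: 75 × 10 = 750
  Boise to W: 45 × 6 = 270
  Boise to Y: 30 × 5 = 150
  Yuma to W: 90 × 3 = 270
  Orem to Y: 15 × 3 = 45
Total = 90 + 750 + 270 + 150 + 270 + 45 = 1575.
(Supply check: Kent ships 90; Boise ships 75; Yuma ships 90; Orem ships 15.)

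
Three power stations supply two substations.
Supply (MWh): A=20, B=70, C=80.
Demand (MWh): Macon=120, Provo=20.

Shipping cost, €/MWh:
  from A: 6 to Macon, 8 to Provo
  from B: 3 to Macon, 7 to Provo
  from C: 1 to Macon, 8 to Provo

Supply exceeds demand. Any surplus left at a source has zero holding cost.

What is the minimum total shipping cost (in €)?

340

Optimal allocation:
  B–Macon: 40 × €3 = €120
  B–Provo: 20 × €7 = €140
  C–Macon: 80 × €1 = €80
Total = 120 + 140 + 80 = €340.
(Supply check: A ships 0; B ships 60; C ships 80.)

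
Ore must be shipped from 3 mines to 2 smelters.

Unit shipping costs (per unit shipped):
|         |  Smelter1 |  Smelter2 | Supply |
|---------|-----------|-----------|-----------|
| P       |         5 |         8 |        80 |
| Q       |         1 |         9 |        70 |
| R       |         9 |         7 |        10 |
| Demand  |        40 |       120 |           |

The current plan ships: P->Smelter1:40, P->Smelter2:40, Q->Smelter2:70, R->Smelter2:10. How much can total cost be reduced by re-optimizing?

200

Current plan cost = 40·5 + 40·8 + 70·9 + 10·7 = 1220.
Optimal plan:
  P to Smelter2: 80 tons
  Q to Smelter1: 40 tons
  Q to Smelter2: 30 tons
  R to Smelter2: 10 tons
Optimal cost = 1020.
Saving = 1220 − 1020 = 200.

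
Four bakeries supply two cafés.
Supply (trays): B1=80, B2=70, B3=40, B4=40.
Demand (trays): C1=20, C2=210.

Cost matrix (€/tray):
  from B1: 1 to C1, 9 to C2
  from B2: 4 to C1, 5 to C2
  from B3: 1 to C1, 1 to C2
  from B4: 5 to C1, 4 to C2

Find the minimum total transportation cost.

1110

A cheapest plan:
  B1 to C1: 20 trays
  B1 to C2: 60 trays
  B2 to C2: 70 trays
  B3 to C2: 40 trays
  B4 to C2: 40 trays
Total cost = €1110.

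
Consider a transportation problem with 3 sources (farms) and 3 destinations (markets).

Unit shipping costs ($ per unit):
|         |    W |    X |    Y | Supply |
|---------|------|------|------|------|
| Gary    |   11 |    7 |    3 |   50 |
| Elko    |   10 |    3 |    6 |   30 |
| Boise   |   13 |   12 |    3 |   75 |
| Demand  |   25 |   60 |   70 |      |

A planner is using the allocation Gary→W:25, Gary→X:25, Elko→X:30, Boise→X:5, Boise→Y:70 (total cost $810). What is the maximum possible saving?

Current plan cost = 25·11 + 25·7 + 30·3 + 5·12 + 70·3 = $810.
Optimal plan:
  Gary→W: 20 × $11 = $220
  Gary→X: 30 × $7 = $210
  Elko→X: 30 × $3 = $90
  Boise→W: 5 × $13 = $65
  Boise→Y: 70 × $3 = $210
Optimal cost = $795.
Saving = 810 − 795 = $15.

15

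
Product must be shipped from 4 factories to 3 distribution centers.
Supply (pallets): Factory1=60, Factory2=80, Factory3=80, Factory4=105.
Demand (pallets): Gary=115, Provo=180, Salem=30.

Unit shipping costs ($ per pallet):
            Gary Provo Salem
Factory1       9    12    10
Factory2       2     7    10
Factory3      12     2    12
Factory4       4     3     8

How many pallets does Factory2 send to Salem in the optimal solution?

0

Solving gives:
  Factory1–Gary: 30 pallets
  Factory1–Salem: 30 pallets
  Factory2–Gary: 80 pallets
  Factory3–Provo: 80 pallets
  Factory4–Gary: 5 pallets
  Factory4–Provo: 100 pallets
Total cost = $1210.
The route Factory2→Salem is not used.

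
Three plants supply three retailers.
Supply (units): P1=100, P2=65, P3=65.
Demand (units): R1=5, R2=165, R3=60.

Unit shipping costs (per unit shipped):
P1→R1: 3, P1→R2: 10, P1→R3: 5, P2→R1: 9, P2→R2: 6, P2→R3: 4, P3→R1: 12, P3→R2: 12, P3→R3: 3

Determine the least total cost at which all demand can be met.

A cheapest plan:
  P1->R1: 5 × 3 = 15
  P1->R2: 95 × 10 = 950
  P2->R2: 65 × 6 = 390
  P3->R2: 5 × 12 = 60
  P3->R3: 60 × 3 = 180
Total = 15 + 950 + 390 + 60 + 180 = 1595.
(Supply check: P1 ships 100; P2 ships 65; P3 ships 65.)

1595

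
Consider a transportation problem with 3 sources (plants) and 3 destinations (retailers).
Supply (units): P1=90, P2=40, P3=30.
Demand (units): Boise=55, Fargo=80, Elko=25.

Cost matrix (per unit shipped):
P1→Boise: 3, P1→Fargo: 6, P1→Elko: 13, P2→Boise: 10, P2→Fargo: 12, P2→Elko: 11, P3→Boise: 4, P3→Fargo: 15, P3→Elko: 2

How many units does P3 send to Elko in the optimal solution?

25

The minimum-cost plan:
  P1→Boise: 50 units
  P1→Fargo: 40 units
  P2→Fargo: 40 units
  P3→Boise: 5 units
  P3→Elko: 25 units
Total cost = 940.
So P3→Elko carries 25 units.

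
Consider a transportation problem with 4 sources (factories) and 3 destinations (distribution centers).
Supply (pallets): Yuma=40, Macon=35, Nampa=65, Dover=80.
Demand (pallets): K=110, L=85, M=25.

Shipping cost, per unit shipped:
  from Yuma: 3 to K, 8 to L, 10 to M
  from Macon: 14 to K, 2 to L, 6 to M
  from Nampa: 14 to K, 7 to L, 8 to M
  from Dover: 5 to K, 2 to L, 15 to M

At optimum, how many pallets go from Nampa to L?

Optimal shipments:
  Yuma->K: 40 pallets
  Macon->L: 35 pallets
  Nampa->L: 40 pallets
  Nampa->M: 25 pallets
  Dover->K: 70 pallets
  Dover->L: 10 pallets
Total cost = 1040.
So Nampa→L carries 40 pallets.

40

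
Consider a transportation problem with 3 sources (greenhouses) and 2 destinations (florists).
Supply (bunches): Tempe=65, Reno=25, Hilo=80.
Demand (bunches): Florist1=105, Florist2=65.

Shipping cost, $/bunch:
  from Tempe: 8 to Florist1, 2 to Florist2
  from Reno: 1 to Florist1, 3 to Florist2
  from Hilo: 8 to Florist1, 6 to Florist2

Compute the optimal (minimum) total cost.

An optimal shipping plan:
  Tempe to Florist2: 65 × $2 = $130
  Reno to Florist1: 25 × $1 = $25
  Hilo to Florist1: 80 × $8 = $640
Total = 130 + 25 + 640 = $795.

795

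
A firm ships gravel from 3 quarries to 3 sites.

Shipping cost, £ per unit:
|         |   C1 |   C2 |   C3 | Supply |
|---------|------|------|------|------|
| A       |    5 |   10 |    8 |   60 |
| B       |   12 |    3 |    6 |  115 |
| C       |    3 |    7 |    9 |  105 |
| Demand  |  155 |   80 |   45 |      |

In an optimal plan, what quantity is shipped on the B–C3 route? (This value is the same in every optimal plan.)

35

Solving gives:
  A→C1: 50 × £5 = £250
  A→C3: 10 × £8 = £80
  B→C2: 80 × £3 = £240
  B→C3: 35 × £6 = £210
  C→C1: 105 × £3 = £315
Total cost = £1095.
So B→C3 carries 35 truckloads.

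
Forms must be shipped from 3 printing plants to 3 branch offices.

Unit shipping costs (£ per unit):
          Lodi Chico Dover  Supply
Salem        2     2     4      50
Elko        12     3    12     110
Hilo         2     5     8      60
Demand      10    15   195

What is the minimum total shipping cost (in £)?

1805

One minimum-cost allocation:
  Salem to Dover: 50 × £4 = £200
  Elko to Chico: 15 × £3 = £45
  Elko to Dover: 95 × £12 = £1140
  Hilo to Lodi: 10 × £2 = £20
  Hilo to Dover: 50 × £8 = £400
Total = 200 + 45 + 1140 + 20 + 400 = £1805.
(Supply check: Salem ships 50; Elko ships 110; Hilo ships 60.)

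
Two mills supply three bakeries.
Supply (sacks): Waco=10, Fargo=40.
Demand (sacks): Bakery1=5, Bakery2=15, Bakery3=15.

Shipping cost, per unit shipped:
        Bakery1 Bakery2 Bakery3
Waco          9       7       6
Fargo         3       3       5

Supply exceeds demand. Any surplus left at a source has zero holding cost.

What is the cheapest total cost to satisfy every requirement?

One minimum-cost allocation:
  Fargo–Bakery1: 5 × 3 = 15
  Fargo–Bakery2: 15 × 3 = 45
  Fargo–Bakery3: 15 × 5 = 75
Total = 15 + 45 + 75 = 135.
(Supply check: Waco ships 0; Fargo ships 35.)

135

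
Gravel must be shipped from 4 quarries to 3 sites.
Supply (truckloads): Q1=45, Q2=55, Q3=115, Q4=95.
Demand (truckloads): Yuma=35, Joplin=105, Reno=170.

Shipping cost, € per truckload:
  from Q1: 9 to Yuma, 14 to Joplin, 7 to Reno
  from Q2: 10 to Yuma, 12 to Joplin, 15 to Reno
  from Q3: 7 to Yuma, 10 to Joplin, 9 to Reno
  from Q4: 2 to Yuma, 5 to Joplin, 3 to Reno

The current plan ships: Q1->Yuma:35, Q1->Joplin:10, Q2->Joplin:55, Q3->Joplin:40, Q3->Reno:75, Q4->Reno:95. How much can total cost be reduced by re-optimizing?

Current plan cost = 35·9 + 10·14 + 55·12 + 40·10 + 75·9 + 95·3 = €2475.
Optimal plan:
  Q1→Reno: 45 × €7 = €315
  Q2→Joplin: 55 × €12 = €660
  Q3→Yuma: 35 × €7 = €245
  Q3→Joplin: 50 × €10 = €500
  Q3→Reno: 30 × €9 = €270
  Q4→Reno: 95 × €3 = €285
Optimal cost = €2275.
Saving = 2475 − 2275 = €200.

200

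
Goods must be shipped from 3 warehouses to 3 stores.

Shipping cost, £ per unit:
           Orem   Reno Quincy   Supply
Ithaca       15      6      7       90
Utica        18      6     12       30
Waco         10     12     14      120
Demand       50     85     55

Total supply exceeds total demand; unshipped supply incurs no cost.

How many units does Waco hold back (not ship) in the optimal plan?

50

Minimum-cost shipments:
  Ithaca→Reno: 35 × £6 = £210
  Ithaca→Quincy: 55 × £7 = £385
  Utica→Reno: 30 × £6 = £180
  Waco→Orem: 50 × £10 = £500
  Waco→Reno: 20 × £12 = £240
Total cost = £1515.
Waco ships 70 of its 120, leaving 50.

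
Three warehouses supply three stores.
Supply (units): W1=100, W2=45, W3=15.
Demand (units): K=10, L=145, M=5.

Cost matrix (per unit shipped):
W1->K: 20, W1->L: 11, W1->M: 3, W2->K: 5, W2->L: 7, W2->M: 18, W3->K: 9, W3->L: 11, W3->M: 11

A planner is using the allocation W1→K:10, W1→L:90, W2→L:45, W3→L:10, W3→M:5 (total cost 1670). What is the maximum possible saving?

Current plan cost = 10·20 + 90·11 + 45·7 + 10·11 + 5·11 = 1670.
Optimal plan:
  W1→L: 95 × 11 = 1045
  W1→M: 5 × 3 = 15
  W2→L: 45 × 7 = 315
  W3→K: 10 × 9 = 90
  W3→L: 5 × 11 = 55
Optimal cost = 1520.
Saving = 1670 − 1520 = 150.

150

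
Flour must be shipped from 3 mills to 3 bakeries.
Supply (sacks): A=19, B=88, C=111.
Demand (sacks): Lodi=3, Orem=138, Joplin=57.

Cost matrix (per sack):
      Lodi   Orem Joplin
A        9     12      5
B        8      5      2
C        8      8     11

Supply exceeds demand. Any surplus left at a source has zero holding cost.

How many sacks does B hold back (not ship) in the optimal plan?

0

An optimal plan:
  A to Joplin: 19 × 5 = 95
  B to Orem: 50 × 5 = 250
  B to Joplin: 38 × 2 = 76
  C to Lodi: 3 × 8 = 24
  C to Orem: 88 × 8 = 704
Total cost = 1149.
B ships 88 of its 88, leaving 0.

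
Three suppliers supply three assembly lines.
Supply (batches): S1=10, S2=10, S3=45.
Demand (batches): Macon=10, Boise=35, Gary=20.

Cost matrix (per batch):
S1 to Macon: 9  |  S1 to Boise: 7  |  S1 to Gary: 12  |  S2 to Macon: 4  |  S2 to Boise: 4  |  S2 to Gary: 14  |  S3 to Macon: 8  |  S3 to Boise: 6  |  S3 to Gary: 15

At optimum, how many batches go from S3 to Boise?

Optimal shipments:
  S1–Gary: 10 × 12 = 120
  S2–Macon: 10 × 4 = 40
  S3–Boise: 35 × 6 = 210
  S3–Gary: 10 × 15 = 150
Total cost = 520.
So S3→Boise carries 35 batches.

35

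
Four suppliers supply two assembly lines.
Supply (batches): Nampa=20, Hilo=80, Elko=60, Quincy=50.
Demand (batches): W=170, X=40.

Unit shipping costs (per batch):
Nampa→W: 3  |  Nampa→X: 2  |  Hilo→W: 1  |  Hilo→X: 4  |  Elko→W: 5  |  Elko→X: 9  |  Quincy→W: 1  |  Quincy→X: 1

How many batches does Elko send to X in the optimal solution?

0

The minimum-cost plan:
  Nampa–X: 20 × 2 = 40
  Hilo–W: 80 × 1 = 80
  Elko–W: 60 × 5 = 300
  Quincy–W: 30 × 1 = 30
  Quincy–X: 20 × 1 = 20
Total cost = 470.
The route Elko→X is not used.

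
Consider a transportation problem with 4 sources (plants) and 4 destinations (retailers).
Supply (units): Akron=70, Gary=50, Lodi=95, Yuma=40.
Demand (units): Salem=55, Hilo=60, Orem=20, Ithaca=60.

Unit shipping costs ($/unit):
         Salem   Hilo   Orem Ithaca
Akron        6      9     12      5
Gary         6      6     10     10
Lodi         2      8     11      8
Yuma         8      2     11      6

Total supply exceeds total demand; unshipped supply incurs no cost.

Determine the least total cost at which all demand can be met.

810

A cheapest plan:
  Akron→Ithaca: 60 units
  Gary→Hilo: 20 units
  Gary→Orem: 20 units
  Lodi→Salem: 55 units
  Yuma→Hilo: 40 units
Total cost = $810.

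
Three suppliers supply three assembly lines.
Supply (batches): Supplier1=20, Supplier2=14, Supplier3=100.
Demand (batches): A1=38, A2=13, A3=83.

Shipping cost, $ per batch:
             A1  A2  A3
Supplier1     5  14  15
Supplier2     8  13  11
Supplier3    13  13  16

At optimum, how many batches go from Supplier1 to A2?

0

Solving gives:
  Supplier1 to A1: 20 batches
  Supplier2 to A3: 14 batches
  Supplier3 to A1: 18 batches
  Supplier3 to A2: 13 batches
  Supplier3 to A3: 69 batches
Total cost = $1761.
The route Supplier1→A2 is not used.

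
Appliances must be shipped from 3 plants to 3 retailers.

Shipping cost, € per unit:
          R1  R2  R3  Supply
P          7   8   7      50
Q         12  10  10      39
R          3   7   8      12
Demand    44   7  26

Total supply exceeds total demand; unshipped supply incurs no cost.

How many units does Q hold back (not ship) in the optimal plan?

24

Minimum-cost shipments:
  P–R1: 32 × €7 = €224
  P–R3: 18 × €7 = €126
  Q–R2: 7 × €10 = €70
  Q–R3: 8 × €10 = €80
  R–R1: 12 × €3 = €36
Total cost = €536.
Q ships 15 of its 39, leaving 24.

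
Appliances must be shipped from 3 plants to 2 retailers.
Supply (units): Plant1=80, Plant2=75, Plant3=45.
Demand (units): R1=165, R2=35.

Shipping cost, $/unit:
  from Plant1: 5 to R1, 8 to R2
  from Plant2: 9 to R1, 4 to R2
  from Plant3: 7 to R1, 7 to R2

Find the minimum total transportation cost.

1215

A cheapest plan:
  Plant1–R1: 80 × $5 = $400
  Plant2–R1: 40 × $9 = $360
  Plant2–R2: 35 × $4 = $140
  Plant3–R1: 45 × $7 = $315
Total = 400 + 360 + 140 + 315 = $1215.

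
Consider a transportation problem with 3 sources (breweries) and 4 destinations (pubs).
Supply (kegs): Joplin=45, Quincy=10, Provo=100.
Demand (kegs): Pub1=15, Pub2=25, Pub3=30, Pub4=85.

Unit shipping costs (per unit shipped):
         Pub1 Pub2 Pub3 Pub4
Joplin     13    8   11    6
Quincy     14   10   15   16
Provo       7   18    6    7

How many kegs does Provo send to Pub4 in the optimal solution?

Optimal shipments:
  Joplin–Pub2: 15 × 8 = 120
  Joplin–Pub4: 30 × 6 = 180
  Quincy–Pub2: 10 × 10 = 100
  Provo–Pub1: 15 × 7 = 105
  Provo–Pub3: 30 × 6 = 180
  Provo–Pub4: 55 × 7 = 385
Total cost = 1070.
So Provo→Pub4 carries 55 kegs.

55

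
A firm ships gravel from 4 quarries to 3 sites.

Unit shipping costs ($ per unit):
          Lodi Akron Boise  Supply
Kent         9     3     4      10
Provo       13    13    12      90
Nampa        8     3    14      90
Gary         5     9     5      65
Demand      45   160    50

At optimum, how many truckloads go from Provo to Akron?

60

The minimum-cost plan:
  Kent to Akron: 10 truckloads
  Provo to Akron: 60 truckloads
  Provo to Boise: 30 truckloads
  Nampa to Akron: 90 truckloads
  Gary to Lodi: 45 truckloads
  Gary to Boise: 20 truckloads
Total cost = $1765.
So Provo→Akron carries 60 truckloads.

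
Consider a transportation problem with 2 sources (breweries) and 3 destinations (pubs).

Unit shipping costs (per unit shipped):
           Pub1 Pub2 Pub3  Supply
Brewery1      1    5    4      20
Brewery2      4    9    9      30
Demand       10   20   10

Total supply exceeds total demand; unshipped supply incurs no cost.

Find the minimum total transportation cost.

220

A cheapest plan:
  Brewery1->Pub2: 10 kegs
  Brewery1->Pub3: 10 kegs
  Brewery2->Pub1: 10 kegs
  Brewery2->Pub2: 10 kegs
Total cost = 220.
(Supply check: Brewery1 ships 20; Brewery2 ships 20.)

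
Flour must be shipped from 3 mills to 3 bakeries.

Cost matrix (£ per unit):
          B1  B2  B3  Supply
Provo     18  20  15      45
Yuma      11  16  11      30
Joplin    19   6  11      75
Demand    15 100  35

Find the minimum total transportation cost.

Optimal allocation:
  Provo to B2: 25 × £20 = £500
  Provo to B3: 20 × £15 = £300
  Yuma to B1: 15 × £11 = £165
  Yuma to B3: 15 × £11 = £165
  Joplin to B2: 75 × £6 = £450
Total = 500 + 300 + 165 + 165 + 450 = £1580.
(Supply check: Provo ships 45; Yuma ships 30; Joplin ships 75.)

1580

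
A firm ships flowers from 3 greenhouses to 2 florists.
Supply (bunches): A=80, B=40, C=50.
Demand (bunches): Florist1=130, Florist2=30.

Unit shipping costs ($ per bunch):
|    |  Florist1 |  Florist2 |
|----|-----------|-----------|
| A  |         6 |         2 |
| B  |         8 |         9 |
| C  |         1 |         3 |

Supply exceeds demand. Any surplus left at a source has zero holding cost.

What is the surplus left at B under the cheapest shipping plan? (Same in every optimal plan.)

Minimum-cost shipments:
  A to Florist1: 50 bunches
  A to Florist2: 30 bunches
  B to Florist1: 30 bunches
  C to Florist1: 50 bunches
Total cost = $650.
B ships 30 of its 40, leaving 10.

10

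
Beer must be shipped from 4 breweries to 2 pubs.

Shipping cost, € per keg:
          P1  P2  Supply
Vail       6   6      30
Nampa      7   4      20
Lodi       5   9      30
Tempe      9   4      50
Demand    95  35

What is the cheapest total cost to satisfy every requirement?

745

An optimal shipping plan:
  Vail->P1: 30 × €6 = €180
  Nampa->P1: 20 × €7 = €140
  Lodi->P1: 30 × €5 = €150
  Tempe->P1: 15 × €9 = €135
  Tempe->P2: 35 × €4 = €140
Total = 180 + 140 + 150 + 135 + 140 = €745.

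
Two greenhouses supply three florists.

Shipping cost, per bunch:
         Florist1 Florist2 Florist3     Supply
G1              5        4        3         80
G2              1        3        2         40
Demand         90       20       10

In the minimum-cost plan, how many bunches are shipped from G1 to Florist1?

50

Solving gives:
  G1->Florist1: 50 × 5 = 250
  G1->Florist2: 20 × 4 = 80
  G1->Florist3: 10 × 3 = 30
  G2->Florist1: 40 × 1 = 40
Total cost = 400.
So G1→Florist1 carries 50 bunches.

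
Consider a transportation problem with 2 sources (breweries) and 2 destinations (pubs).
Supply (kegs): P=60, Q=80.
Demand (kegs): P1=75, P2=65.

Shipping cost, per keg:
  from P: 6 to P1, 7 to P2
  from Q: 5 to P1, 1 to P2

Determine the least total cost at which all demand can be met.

500

A cheapest plan:
  P→P1: 60 × 6 = 360
  Q→P1: 15 × 5 = 75
  Q→P2: 65 × 1 = 65
Total = 360 + 75 + 65 = 500.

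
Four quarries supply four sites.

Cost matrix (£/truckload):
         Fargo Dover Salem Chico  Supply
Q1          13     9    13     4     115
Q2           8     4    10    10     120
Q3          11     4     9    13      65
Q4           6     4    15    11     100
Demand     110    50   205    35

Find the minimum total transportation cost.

3245

A cheapest plan:
  Q1 to Salem: 80 × £13 = £1040
  Q1 to Chico: 35 × £4 = £140
  Q2 to Fargo: 10 × £8 = £80
  Q2 to Dover: 50 × £4 = £200
  Q2 to Salem: 60 × £10 = £600
  Q3 to Salem: 65 × £9 = £585
  Q4 to Fargo: 100 × £6 = £600
Total = 1040 + 140 + 80 + 200 + 600 + 585 + 600 = £3245.
(Supply check: Q1 ships 115; Q2 ships 120; Q3 ships 65; Q4 ships 100.)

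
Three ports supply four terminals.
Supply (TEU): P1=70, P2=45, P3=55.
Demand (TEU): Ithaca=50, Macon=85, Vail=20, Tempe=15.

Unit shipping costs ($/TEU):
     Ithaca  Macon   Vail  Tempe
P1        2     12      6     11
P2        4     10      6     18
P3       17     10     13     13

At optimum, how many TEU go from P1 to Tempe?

15

Optimal shipments:
  P1 to Ithaca: 50 × $2 = $100
  P1 to Vail: 5 × $6 = $30
  P1 to Tempe: 15 × $11 = $165
  P2 to Macon: 30 × $10 = $300
  P2 to Vail: 15 × $6 = $90
  P3 to Macon: 55 × $10 = $550
Total cost = $1235.
So P1→Tempe carries 15 TEU.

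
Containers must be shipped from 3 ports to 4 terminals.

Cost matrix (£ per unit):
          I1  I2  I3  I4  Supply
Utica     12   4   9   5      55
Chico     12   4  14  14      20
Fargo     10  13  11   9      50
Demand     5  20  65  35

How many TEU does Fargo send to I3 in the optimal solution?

45

Optimal shipments:
  Utica–I3: 20 × £9 = £180
  Utica–I4: 35 × £5 = £175
  Chico–I2: 20 × £4 = £80
  Fargo–I1: 5 × £10 = £50
  Fargo–I3: 45 × £11 = £495
Total cost = £980.
So Fargo→I3 carries 45 TEU.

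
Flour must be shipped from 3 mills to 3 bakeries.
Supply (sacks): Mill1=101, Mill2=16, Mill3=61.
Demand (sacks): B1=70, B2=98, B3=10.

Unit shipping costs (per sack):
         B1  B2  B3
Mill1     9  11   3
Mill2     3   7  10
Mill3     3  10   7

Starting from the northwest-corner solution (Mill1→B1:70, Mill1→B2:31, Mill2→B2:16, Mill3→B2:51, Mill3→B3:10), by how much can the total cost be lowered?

373

Current plan cost = 70·9 + 31·11 + 16·7 + 51·10 + 10·7 = 1663.
Optimal plan:
  Mill1 to B2: 91 × 11 = 1001
  Mill1 to B3: 10 × 3 = 30
  Mill2 to B1: 9 × 3 = 27
  Mill2 to B2: 7 × 7 = 49
  Mill3 to B1: 61 × 3 = 183
Optimal cost = 1290.
Saving = 1663 − 1290 = 373.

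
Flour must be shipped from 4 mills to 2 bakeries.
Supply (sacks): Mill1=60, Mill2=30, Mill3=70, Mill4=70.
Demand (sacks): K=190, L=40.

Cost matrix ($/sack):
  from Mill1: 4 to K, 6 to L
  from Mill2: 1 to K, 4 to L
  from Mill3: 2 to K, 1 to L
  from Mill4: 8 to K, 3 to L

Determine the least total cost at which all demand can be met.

Optimal allocation:
  Mill1→K: 60 sacks
  Mill2→K: 30 sacks
  Mill3→K: 70 sacks
  Mill4→K: 30 sacks
  Mill4→L: 40 sacks
Total cost = $770.

770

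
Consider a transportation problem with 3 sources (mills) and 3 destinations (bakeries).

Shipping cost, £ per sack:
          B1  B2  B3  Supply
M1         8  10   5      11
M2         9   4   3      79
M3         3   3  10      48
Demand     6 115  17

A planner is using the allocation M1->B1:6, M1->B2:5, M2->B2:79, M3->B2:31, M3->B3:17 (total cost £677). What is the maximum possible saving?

168

Current plan cost = 6·8 + 5·10 + 79·4 + 31·3 + 17·10 = £677.
Optimal plan:
  M1 to B3: 11 × £5 = £55
  M2 to B2: 73 × £4 = £292
  M2 to B3: 6 × £3 = £18
  M3 to B1: 6 × £3 = £18
  M3 to B2: 42 × £3 = £126
Optimal cost = £509.
Saving = 677 − 509 = £168.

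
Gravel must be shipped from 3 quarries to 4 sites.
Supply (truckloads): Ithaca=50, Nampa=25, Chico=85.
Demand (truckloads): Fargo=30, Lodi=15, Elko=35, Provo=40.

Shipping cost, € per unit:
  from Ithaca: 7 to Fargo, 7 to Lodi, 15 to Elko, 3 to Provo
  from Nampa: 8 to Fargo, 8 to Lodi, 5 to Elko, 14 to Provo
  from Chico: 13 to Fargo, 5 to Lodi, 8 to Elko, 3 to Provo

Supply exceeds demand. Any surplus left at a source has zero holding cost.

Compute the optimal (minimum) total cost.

610

One minimum-cost allocation:
  Ithaca->Fargo: 30 × €7 = €210
  Nampa->Elko: 25 × €5 = €125
  Chico->Lodi: 15 × €5 = €75
  Chico->Elko: 10 × €8 = €80
  Chico->Provo: 40 × €3 = €120
Total = 210 + 125 + 75 + 80 + 120 = €610.
(Supply check: Ithaca ships 30; Nampa ships 25; Chico ships 65.)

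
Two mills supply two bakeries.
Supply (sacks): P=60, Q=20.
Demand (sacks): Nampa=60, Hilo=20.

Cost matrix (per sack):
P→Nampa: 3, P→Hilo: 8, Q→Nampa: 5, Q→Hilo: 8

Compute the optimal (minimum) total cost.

340

A cheapest plan:
  P to Nampa: 60 × 3 = 180
  Q to Hilo: 20 × 8 = 160
Total = 180 + 160 = 340.
(Supply check: P ships 60; Q ships 20.)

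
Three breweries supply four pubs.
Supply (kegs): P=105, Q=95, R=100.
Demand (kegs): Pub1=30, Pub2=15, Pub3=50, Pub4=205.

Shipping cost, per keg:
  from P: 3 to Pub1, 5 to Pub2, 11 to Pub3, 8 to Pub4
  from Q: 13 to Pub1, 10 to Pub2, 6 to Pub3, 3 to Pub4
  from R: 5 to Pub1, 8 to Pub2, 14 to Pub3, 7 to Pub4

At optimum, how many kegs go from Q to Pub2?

Solving gives:
  P->Pub1: 30 × 3 = 90
  P->Pub2: 15 × 5 = 75
  P->Pub4: 60 × 8 = 480
  Q->Pub3: 50 × 6 = 300
  Q->Pub4: 45 × 3 = 135
  R->Pub4: 100 × 7 = 700
Total cost = 1780.
The route Q→Pub2 is not used.

0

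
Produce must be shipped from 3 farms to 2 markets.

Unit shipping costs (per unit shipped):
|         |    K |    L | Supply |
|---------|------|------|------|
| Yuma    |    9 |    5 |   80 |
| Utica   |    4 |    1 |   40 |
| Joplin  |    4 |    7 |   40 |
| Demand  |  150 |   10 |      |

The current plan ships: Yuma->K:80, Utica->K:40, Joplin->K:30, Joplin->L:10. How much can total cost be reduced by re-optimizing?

Current plan cost = 80·9 + 40·4 + 30·4 + 10·7 = 1070.
Optimal plan:
  Yuma→K: 70 × 9 = 630
  Yuma→L: 10 × 5 = 50
  Utica→K: 40 × 4 = 160
  Joplin→K: 40 × 4 = 160
Optimal cost = 1000.
Saving = 1070 − 1000 = 70.

70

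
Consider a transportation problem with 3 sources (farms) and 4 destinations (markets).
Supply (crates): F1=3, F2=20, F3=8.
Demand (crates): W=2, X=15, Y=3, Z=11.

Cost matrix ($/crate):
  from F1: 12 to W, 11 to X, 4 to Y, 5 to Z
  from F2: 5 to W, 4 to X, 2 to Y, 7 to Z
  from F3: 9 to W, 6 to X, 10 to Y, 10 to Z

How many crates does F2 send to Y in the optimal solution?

Optimal shipments:
  F1 to Z: 3 × $5 = $15
  F2 to W: 2 × $5 = $10
  F2 to X: 7 × $4 = $28
  F2 to Y: 3 × $2 = $6
  F2 to Z: 8 × $7 = $56
  F3 to X: 8 × $6 = $48
Total cost = $163.
So F2→Y carries 3 crates.

3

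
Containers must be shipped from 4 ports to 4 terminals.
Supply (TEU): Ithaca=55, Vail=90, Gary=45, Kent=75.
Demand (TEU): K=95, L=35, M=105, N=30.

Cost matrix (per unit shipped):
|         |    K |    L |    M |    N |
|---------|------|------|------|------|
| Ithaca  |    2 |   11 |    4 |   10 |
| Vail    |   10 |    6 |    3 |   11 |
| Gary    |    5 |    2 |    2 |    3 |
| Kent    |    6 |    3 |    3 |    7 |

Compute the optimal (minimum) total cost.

845

One minimum-cost allocation:
  Ithaca to K: 55 × 2 = 110
  Vail to M: 90 × 3 = 270
  Gary to K: 15 × 5 = 75
  Gary to N: 30 × 3 = 90
  Kent to K: 25 × 6 = 150
  Kent to L: 35 × 3 = 105
  Kent to M: 15 × 3 = 45
Total = 110 + 270 + 75 + 90 + 150 + 105 + 45 = 845.
(Supply check: Ithaca ships 55; Vail ships 90; Gary ships 45; Kent ships 75.)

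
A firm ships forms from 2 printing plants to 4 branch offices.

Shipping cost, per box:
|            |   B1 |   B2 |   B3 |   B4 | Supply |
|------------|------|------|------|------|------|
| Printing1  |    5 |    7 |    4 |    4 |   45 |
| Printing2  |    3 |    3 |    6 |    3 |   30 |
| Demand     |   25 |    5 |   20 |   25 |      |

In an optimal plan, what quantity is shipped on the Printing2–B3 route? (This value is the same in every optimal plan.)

0

Optimal shipments:
  Printing1 to B3: 20 × 4 = 80
  Printing1 to B4: 25 × 4 = 100
  Printing2 to B1: 25 × 3 = 75
  Printing2 to B2: 5 × 3 = 15
Total cost = 270.
The route Printing2→B3 is not used.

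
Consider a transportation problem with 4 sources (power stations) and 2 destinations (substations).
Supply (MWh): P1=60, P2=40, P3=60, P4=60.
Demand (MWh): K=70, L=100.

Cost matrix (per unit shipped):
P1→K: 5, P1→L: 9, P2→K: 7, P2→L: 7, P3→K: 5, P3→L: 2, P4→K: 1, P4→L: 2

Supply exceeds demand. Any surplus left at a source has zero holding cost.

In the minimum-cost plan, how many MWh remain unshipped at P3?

An optimal plan:
  P1–K: 50 × 5 = 250
  P3–L: 60 × 2 = 120
  P4–K: 20 × 1 = 20
  P4–L: 40 × 2 = 80
Total cost = 470.
P3 ships 60 of its 60, leaving 0.

0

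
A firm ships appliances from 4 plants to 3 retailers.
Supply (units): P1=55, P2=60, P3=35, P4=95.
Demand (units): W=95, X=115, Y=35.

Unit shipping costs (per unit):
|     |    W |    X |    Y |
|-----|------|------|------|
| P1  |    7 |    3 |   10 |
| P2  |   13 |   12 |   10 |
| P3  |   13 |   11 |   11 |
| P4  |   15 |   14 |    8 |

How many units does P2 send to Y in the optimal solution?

0

The minimum-cost plan:
  P1->X: 55 × 3 = 165
  P2->W: 60 × 13 = 780
  P3->X: 35 × 11 = 385
  P4->W: 35 × 15 = 525
  P4->X: 25 × 14 = 350
  P4->Y: 35 × 8 = 280
Total cost = 2485.
The route P2→Y is not used.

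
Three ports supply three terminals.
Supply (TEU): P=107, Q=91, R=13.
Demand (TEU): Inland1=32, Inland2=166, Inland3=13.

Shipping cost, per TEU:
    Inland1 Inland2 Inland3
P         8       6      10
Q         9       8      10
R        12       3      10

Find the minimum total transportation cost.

An optimal shipping plan:
  P->Inland2: 107 × 6 = 642
  Q->Inland1: 32 × 9 = 288
  Q->Inland2: 46 × 8 = 368
  Q->Inland3: 13 × 10 = 130
  R->Inland2: 13 × 3 = 39
Total = 642 + 288 + 368 + 130 + 39 = 1467.
(Supply check: P ships 107; Q ships 91; R ships 13.)

1467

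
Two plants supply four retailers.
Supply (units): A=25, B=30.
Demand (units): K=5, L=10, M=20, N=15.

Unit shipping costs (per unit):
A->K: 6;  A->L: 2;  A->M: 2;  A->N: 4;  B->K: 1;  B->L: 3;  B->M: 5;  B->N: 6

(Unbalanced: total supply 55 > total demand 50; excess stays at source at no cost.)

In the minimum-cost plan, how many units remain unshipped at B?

5

Minimum-cost shipments:
  A to M: 20 units
  A to N: 5 units
  B to K: 5 units
  B to L: 10 units
  B to N: 10 units
Total cost = 155.
B ships 25 of its 30, leaving 5.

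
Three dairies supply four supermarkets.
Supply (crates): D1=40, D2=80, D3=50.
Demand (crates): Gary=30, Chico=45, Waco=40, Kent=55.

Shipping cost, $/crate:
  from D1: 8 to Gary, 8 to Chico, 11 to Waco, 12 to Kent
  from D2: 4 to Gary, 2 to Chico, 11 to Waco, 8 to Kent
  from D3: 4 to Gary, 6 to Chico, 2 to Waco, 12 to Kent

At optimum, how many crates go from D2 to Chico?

45

Optimal shipments:
  D1 to Kent: 40 × $12 = $480
  D2 to Gary: 20 × $4 = $80
  D2 to Chico: 45 × $2 = $90
  D2 to Kent: 15 × $8 = $120
  D3 to Gary: 10 × $4 = $40
  D3 to Waco: 40 × $2 = $80
Total cost = $890.
So D2→Chico carries 45 crates.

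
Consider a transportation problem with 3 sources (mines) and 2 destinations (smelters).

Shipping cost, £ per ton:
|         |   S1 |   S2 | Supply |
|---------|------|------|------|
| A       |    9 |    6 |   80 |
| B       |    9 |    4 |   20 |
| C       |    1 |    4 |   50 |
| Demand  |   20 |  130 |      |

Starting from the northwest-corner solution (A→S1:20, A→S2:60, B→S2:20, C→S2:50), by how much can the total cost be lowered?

Current plan cost = 20·9 + 60·6 + 20·4 + 50·4 = £820.
Optimal plan:
  A→S2: 80 × £6 = £480
  B→S2: 20 × £4 = £80
  C→S1: 20 × £1 = £20
  C→S2: 30 × £4 = £120
Optimal cost = £700.
Saving = 820 − 700 = £120.

120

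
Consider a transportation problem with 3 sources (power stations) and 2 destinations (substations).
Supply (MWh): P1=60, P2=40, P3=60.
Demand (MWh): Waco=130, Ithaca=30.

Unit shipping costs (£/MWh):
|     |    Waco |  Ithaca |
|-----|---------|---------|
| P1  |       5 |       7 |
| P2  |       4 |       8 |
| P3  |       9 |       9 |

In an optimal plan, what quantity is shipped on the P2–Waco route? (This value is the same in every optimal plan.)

Solving gives:
  P1->Waco: 60 × £5 = £300
  P2->Waco: 40 × £4 = £160
  P3->Waco: 30 × £9 = £270
  P3->Ithaca: 30 × £9 = £270
Total cost = £1000.
So P2→Waco carries 40 MWh.

40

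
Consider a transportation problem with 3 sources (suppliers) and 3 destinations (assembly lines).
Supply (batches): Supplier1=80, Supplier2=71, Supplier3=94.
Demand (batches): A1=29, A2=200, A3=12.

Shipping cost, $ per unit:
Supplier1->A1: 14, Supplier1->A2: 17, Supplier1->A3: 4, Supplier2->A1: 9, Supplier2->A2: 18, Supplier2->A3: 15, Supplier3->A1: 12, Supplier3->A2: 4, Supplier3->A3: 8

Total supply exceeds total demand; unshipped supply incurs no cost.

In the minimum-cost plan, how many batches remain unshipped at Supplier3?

Minimum-cost shipments:
  Supplier1 to A2: 68 × $17 = $1156
  Supplier1 to A3: 12 × $4 = $48
  Supplier2 to A1: 29 × $9 = $261
  Supplier2 to A2: 38 × $18 = $684
  Supplier3 to A2: 94 × $4 = $376
Total cost = $2525.
Supplier3 ships 94 of its 94, leaving 0.

0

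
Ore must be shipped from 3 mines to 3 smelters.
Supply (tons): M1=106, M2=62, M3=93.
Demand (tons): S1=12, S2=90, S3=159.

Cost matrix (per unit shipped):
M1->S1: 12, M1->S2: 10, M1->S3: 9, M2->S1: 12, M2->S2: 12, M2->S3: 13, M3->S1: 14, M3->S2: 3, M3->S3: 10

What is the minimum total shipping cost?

2048

A cheapest plan:
  M1 to S3: 106 × 9 = 954
  M2 to S1: 12 × 12 = 144
  M2 to S3: 50 × 13 = 650
  M3 to S2: 90 × 3 = 270
  M3 to S3: 3 × 10 = 30
Total = 954 + 144 + 650 + 270 + 30 = 2048.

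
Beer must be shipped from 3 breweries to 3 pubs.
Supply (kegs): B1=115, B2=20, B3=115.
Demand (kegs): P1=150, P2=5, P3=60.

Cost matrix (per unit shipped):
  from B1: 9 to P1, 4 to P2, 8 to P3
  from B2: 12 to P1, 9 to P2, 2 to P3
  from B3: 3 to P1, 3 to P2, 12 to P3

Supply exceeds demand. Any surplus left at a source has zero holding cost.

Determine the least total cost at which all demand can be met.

1040

An optimal shipping plan:
  B1–P1: 35 × 9 = 315
  B1–P2: 5 × 4 = 20
  B1–P3: 40 × 8 = 320
  B2–P3: 20 × 2 = 40
  B3–P1: 115 × 3 = 345
Total = 315 + 20 + 320 + 40 + 345 = 1040.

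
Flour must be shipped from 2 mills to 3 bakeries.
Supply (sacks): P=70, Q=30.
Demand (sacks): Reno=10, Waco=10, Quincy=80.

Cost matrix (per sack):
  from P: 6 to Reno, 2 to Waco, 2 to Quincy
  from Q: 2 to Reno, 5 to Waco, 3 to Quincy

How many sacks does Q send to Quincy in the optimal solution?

20

Optimal shipments:
  P->Waco: 10 × 2 = 20
  P->Quincy: 60 × 2 = 120
  Q->Reno: 10 × 2 = 20
  Q->Quincy: 20 × 3 = 60
Total cost = 220.
So Q→Quincy carries 20 sacks.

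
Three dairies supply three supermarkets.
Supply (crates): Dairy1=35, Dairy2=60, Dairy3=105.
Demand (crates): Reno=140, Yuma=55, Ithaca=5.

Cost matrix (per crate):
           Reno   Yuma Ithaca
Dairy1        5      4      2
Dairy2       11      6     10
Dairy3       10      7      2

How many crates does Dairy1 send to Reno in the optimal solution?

35

The minimum-cost plan:
  Dairy1→Reno: 35 × 5 = 175
  Dairy2→Reno: 5 × 11 = 55
  Dairy2→Yuma: 55 × 6 = 330
  Dairy3→Reno: 100 × 10 = 1000
  Dairy3→Ithaca: 5 × 2 = 10
Total cost = 1570.
So Dairy1→Reno carries 35 crates.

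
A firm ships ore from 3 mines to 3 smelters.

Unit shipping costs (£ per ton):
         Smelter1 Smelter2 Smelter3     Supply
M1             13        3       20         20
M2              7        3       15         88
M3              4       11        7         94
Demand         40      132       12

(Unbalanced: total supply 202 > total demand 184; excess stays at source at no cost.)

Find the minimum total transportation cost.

832

One minimum-cost allocation:
  M1–Smelter2: 20 tons
  M2–Smelter2: 88 tons
  M3–Smelter1: 40 tons
  M3–Smelter2: 24 tons
  M3–Smelter3: 12 tons
Total cost = £832.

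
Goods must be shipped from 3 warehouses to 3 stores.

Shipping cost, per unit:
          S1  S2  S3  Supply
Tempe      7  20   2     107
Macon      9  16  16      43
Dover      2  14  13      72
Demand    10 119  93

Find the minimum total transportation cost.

2032

One minimum-cost allocation:
  Tempe–S1: 10 × 7 = 70
  Tempe–S2: 4 × 20 = 80
  Tempe–S3: 93 × 2 = 186
  Macon–S2: 43 × 16 = 688
  Dover–S2: 72 × 14 = 1008
Total = 70 + 80 + 186 + 688 + 1008 = 2032.
(Supply check: Tempe ships 107; Macon ships 43; Dover ships 72.)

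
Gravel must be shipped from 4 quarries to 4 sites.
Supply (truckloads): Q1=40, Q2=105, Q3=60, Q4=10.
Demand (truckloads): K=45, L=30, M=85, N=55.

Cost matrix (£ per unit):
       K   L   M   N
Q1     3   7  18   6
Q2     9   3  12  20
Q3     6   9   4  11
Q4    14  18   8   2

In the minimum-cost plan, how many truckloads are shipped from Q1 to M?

Optimal shipments:
  Q1 to N: 40 × £6 = £240
  Q2 to K: 45 × £9 = £405
  Q2 to L: 30 × £3 = £90
  Q2 to M: 30 × £12 = £360
  Q3 to M: 55 × £4 = £220
  Q3 to N: 5 × £11 = £55
  Q4 to N: 10 × £2 = £20
Total cost = £1390.
The route Q1→M is not used.

0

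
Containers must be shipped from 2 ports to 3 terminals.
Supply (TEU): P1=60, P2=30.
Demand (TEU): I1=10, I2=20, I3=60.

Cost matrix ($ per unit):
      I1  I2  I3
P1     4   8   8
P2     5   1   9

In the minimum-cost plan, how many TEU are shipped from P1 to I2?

0

Solving gives:
  P1→I1: 10 × $4 = $40
  P1→I3: 50 × $8 = $400
  P2→I2: 20 × $1 = $20
  P2→I3: 10 × $9 = $90
Total cost = $550.
The route P1→I2 is not used.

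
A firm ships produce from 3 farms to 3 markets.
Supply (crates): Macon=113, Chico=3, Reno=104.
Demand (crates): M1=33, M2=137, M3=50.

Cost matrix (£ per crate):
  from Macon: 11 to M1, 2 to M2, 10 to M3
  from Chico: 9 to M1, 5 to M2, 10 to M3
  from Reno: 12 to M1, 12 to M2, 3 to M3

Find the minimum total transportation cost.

1039

Optimal allocation:
  Macon->M2: 113 × £2 = £226
  Chico->M2: 3 × £5 = £15
  Reno->M1: 33 × £12 = £396
  Reno->M2: 21 × £12 = £252
  Reno->M3: 50 × £3 = £150
Total = 226 + 15 + 396 + 252 + 150 = £1039.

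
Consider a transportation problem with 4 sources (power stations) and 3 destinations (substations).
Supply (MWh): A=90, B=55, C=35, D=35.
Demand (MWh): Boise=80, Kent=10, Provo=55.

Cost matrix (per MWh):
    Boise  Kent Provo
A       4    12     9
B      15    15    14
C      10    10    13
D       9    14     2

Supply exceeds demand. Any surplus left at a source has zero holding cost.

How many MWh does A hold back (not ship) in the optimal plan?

0

An optimal plan:
  A–Boise: 80 MWh
  A–Provo: 10 MWh
  C–Kent: 10 MWh
  C–Provo: 10 MWh
  D–Provo: 35 MWh
Total cost = 710.
A ships 90 of its 90, leaving 0.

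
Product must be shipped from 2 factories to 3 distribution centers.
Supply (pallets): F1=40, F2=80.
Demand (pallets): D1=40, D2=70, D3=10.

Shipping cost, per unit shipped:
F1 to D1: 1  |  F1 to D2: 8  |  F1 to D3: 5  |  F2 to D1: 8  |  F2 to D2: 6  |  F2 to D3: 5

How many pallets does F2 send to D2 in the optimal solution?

Optimal shipments:
  F1->D1: 40 × 1 = 40
  F2->D2: 70 × 6 = 420
  F2->D3: 10 × 5 = 50
Total cost = 510.
So F2→D2 carries 70 pallets.

70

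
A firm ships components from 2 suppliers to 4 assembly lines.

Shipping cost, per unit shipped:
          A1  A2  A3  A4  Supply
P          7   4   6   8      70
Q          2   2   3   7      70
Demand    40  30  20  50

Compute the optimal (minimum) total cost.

640

One minimum-cost allocation:
  P→A2: 20 × 4 = 80
  P→A4: 50 × 8 = 400
  Q→A1: 40 × 2 = 80
  Q→A2: 10 × 2 = 20
  Q→A3: 20 × 3 = 60
Total = 80 + 400 + 80 + 20 + 60 = 640.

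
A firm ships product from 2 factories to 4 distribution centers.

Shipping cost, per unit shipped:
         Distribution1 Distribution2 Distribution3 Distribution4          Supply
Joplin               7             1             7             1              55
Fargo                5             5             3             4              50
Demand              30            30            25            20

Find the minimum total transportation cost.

285

Optimal allocation:
  Joplin–Distribution1: 5 × 7 = 35
  Joplin–Distribution2: 30 × 1 = 30
  Joplin–Distribution4: 20 × 1 = 20
  Fargo–Distribution1: 25 × 5 = 125
  Fargo–Distribution3: 25 × 3 = 75
Total = 35 + 30 + 20 + 125 + 75 = 285.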